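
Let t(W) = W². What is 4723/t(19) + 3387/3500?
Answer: 17753207/1263500 ≈ 14.051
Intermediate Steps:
4723/t(19) + 3387/3500 = 4723/(19²) + 3387/3500 = 4723/361 + 3387*(1/3500) = 4723*(1/361) + 3387/3500 = 4723/361 + 3387/3500 = 17753207/1263500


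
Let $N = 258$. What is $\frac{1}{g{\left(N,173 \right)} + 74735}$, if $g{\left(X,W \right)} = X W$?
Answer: $\frac{1}{119369} \approx 8.3774 \cdot 10^{-6}$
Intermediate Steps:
$g{\left(X,W \right)} = W X$
$\frac{1}{g{\left(N,173 \right)} + 74735} = \frac{1}{173 \cdot 258 + 74735} = \frac{1}{44634 + 74735} = \frac{1}{119369}$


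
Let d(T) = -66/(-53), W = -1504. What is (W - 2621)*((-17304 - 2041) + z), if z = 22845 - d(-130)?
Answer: -764915250/53 ≈ -1.4432e+7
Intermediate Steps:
d(T) = 66/53 (d(T) = -66*(-1/53) = 66/53)
z = 1210719/53 (z = 22845 - 1*66/53 = 22845 - 66/53 = 1210719/53 ≈ 22844.)
(W - 2621)*((-17304 - 2041) + z) = (-1504 - 2621)*((-17304 - 2041) + 1210719/53) = -4125*(-19345 + 1210719/53) = -4125*185434/53 = -764915250/53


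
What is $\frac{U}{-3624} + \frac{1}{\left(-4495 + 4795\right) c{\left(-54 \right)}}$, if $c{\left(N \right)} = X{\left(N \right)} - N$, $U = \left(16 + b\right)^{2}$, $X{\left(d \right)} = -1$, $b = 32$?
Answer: $- \frac{1526249}{2400900} \approx -0.6357$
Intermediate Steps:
$U = 2304$ ($U = \left(16 + 32\right)^{2} = 48^{2} = 2304$)
$c{\left(N \right)} = -1 - N$
$\frac{U}{-3624} + \frac{1}{\left(-4495 + 4795\right) c{\left(-54 \right)}} = \frac{2304}{-3624} + \frac{1}{\left(-4495 + 4795\right) \left(-1 - -54\right)} = 2304 \left(- \frac{1}{3624}\right) + \frac{1}{300 \left(-1 + 54\right)} = - \frac{96}{151} + \frac{1}{300 \cdot 53} = - \frac{96}{151} + \frac{1}{300} \cdot \frac{1}{53} = - \frac{96}{151} + \frac{1}{15900} = - \frac{1526249}{2400900}$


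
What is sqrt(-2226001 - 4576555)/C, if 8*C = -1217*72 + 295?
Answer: -16*I*sqrt(1700639)/87329 ≈ -0.23893*I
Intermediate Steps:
C = -87329/8 (C = (-1217*72 + 295)/8 = (-87624 + 295)/8 = (1/8)*(-87329) = -87329/8 ≈ -10916.)
sqrt(-2226001 - 4576555)/C = sqrt(-2226001 - 4576555)/(-87329/8) = sqrt(-6802556)*(-8/87329) = (2*I*sqrt(1700639))*(-8/87329) = -16*I*sqrt(1700639)/87329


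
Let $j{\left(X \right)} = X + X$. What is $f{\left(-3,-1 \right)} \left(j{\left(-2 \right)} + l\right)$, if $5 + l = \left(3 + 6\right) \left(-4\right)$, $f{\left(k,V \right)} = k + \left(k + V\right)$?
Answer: $315$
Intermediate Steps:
$j{\left(X \right)} = 2 X$
$f{\left(k,V \right)} = V + 2 k$ ($f{\left(k,V \right)} = k + \left(V + k\right) = V + 2 k$)
$l = -41$ ($l = -5 + \left(3 + 6\right) \left(-4\right) = -5 + 9 \left(-4\right) = -5 - 36 = -41$)
$f{\left(-3,-1 \right)} \left(j{\left(-2 \right)} + l\right) = \left(-1 + 2 \left(-3\right)\right) \left(2 \left(-2\right) - 41\right) = \left(-1 - 6\right) \left(-4 - 41\right) = \left(-7\right) \left(-45\right) = 315$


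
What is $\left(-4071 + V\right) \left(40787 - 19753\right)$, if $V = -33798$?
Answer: $-796536546$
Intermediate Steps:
$\left(-4071 + V\right) \left(40787 - 19753\right) = \left(-4071 - 33798\right) \left(40787 - 19753\right) = \left(-37869\right) 21034 = -796536546$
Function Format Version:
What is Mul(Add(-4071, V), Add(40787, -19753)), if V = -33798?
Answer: -796536546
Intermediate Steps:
Mul(Add(-4071, V), Add(40787, -19753)) = Mul(Add(-4071, -33798), Add(40787, -19753)) = Mul(-37869, 21034) = -796536546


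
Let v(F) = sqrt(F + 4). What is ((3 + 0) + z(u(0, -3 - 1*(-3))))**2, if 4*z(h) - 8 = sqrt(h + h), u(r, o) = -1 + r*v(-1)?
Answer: (20 + I*sqrt(2))**2/16 ≈ 24.875 + 3.5355*I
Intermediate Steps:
v(F) = sqrt(4 + F)
u(r, o) = -1 + r*sqrt(3) (u(r, o) = -1 + r*sqrt(4 - 1) = -1 + r*sqrt(3))
z(h) = 2 + sqrt(2)*sqrt(h)/4 (z(h) = 2 + sqrt(h + h)/4 = 2 + sqrt(2*h)/4 = 2 + (sqrt(2)*sqrt(h))/4 = 2 + sqrt(2)*sqrt(h)/4)
((3 + 0) + z(u(0, -3 - 1*(-3))))**2 = ((3 + 0) + (2 + sqrt(2)*sqrt(-1 + 0*sqrt(3))/4))**2 = (3 + (2 + sqrt(2)*sqrt(-1 + 0)/4))**2 = (3 + (2 + sqrt(2)*sqrt(-1)/4))**2 = (3 + (2 + sqrt(2)*I/4))**2 = (3 + (2 + I*sqrt(2)/4))**2 = (5 + I*sqrt(2)/4)**2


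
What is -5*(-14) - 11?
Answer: 59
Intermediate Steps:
-5*(-14) - 11 = 70 - 11 = 59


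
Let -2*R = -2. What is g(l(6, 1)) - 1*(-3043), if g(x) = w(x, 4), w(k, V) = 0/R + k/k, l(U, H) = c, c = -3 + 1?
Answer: 3044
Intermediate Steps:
R = 1 (R = -½*(-2) = 1)
c = -2
l(U, H) = -2
w(k, V) = 1 (w(k, V) = 0/1 + k/k = 0*1 + 1 = 0 + 1 = 1)
g(x) = 1
g(l(6, 1)) - 1*(-3043) = 1 - 1*(-3043) = 1 + 3043 = 3044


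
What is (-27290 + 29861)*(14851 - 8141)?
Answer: 17251410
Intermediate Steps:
(-27290 + 29861)*(14851 - 8141) = 2571*6710 = 17251410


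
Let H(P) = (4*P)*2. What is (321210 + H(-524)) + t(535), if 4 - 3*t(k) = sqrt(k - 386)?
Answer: 951058/3 - sqrt(149)/3 ≈ 3.1702e+5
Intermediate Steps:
H(P) = 8*P
t(k) = 4/3 - sqrt(-386 + k)/3 (t(k) = 4/3 - sqrt(k - 386)/3 = 4/3 - sqrt(-386 + k)/3)
(321210 + H(-524)) + t(535) = (321210 + 8*(-524)) + (4/3 - sqrt(-386 + 535)/3) = (321210 - 4192) + (4/3 - sqrt(149)/3) = 317018 + (4/3 - sqrt(149)/3) = 951058/3 - sqrt(149)/3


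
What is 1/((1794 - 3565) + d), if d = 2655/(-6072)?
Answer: -2024/3585389 ≈ -0.00056451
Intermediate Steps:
d = -885/2024 (d = 2655*(-1/6072) = -885/2024 ≈ -0.43725)
1/((1794 - 3565) + d) = 1/((1794 - 3565) - 885/2024) = 1/(-1771 - 885/2024) = 1/(-3585389/2024) = -2024/3585389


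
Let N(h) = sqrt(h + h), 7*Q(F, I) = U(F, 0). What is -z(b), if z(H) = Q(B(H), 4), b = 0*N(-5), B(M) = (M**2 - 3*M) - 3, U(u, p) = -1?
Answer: 1/7 ≈ 0.14286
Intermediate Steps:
B(M) = -3 + M**2 - 3*M
Q(F, I) = -1/7 (Q(F, I) = (1/7)*(-1) = -1/7)
N(h) = sqrt(2)*sqrt(h) (N(h) = sqrt(2*h) = sqrt(2)*sqrt(h))
b = 0 (b = 0*(sqrt(2)*sqrt(-5)) = 0*(sqrt(2)*(I*sqrt(5))) = 0*(I*sqrt(10)) = 0)
z(H) = -1/7
-z(b) = -1*(-1/7) = 1/7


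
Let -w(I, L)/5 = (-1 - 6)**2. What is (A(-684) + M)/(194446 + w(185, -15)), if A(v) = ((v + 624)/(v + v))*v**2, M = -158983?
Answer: -138463/194201 ≈ -0.71299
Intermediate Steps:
w(I, L) = -245 (w(I, L) = -5*(-1 - 6)**2 = -5*(-7)**2 = -5*49 = -245)
A(v) = v*(624 + v)/2 (A(v) = ((624 + v)/((2*v)))*v**2 = ((624 + v)*(1/(2*v)))*v**2 = ((624 + v)/(2*v))*v**2 = v*(624 + v)/2)
(A(-684) + M)/(194446 + w(185, -15)) = ((1/2)*(-684)*(624 - 684) - 158983)/(194446 - 245) = ((1/2)*(-684)*(-60) - 158983)/194201 = (20520 - 158983)*(1/194201) = -138463*1/194201 = -138463/194201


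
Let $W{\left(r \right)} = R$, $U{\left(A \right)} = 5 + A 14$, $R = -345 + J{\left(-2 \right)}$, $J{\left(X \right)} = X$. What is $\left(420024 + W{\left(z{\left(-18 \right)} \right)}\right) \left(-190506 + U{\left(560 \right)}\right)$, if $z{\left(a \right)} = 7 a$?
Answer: $-76658620497$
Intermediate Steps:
$R = -347$ ($R = -345 - 2 = -347$)
$U{\left(A \right)} = 5 + 14 A$
$W{\left(r \right)} = -347$
$\left(420024 + W{\left(z{\left(-18 \right)} \right)}\right) \left(-190506 + U{\left(560 \right)}\right) = \left(420024 - 347\right) \left(-190506 + \left(5 + 14 \cdot 560\right)\right) = 419677 \left(-190506 + \left(5 + 7840\right)\right) = 419677 \left(-190506 + 7845\right) = 419677 \left(-182661\right) = -76658620497$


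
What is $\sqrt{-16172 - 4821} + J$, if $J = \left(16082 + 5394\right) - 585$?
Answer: $20891 + i \sqrt{20993} \approx 20891.0 + 144.89 i$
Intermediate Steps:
$J = 20891$ ($J = 21476 - 585 = 20891$)
$\sqrt{-16172 - 4821} + J = \sqrt{-16172 - 4821} + 20891 = \sqrt{-20993} + 20891 = i \sqrt{20993} + 20891 = 20891 + i \sqrt{20993}$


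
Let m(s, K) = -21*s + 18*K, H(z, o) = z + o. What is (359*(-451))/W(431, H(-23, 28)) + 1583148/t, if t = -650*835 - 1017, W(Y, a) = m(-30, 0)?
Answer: -12719736349/48939030 ≈ -259.91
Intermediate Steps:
H(z, o) = o + z
W(Y, a) = 630 (W(Y, a) = -21*(-30) + 18*0 = 630 + 0 = 630)
t = -543767 (t = -542750 - 1017 = -543767)
(359*(-451))/W(431, H(-23, 28)) + 1583148/t = (359*(-451))/630 + 1583148/(-543767) = -161909*1/630 + 1583148*(-1/543767) = -161909/630 - 226164/77681 = -12719736349/48939030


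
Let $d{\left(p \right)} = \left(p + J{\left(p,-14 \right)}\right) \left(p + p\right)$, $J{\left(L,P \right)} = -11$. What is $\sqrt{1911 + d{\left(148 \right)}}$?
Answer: $\sqrt{42463} \approx 206.07$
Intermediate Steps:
$d{\left(p \right)} = 2 p \left(-11 + p\right)$ ($d{\left(p \right)} = \left(p - 11\right) \left(p + p\right) = \left(-11 + p\right) 2 p = 2 p \left(-11 + p\right)$)
$\sqrt{1911 + d{\left(148 \right)}} = \sqrt{1911 + 2 \cdot 148 \left(-11 + 148\right)} = \sqrt{1911 + 2 \cdot 148 \cdot 137} = \sqrt{1911 + 40552} = \sqrt{42463}$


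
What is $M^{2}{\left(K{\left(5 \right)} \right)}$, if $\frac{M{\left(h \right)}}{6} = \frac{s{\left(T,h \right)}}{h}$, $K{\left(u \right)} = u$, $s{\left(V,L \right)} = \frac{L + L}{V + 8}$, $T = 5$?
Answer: $\frac{144}{169} \approx 0.85207$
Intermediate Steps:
$s{\left(V,L \right)} = \frac{2 L}{8 + V}$
$M{\left(h \right)} = \frac{12}{13}$ ($M{\left(h \right)} = 6 \frac{2 h \frac{1}{8 + 5}}{h} = 6 \frac{2 h \frac{1}{13}}{h} = 6 \frac{\frac{2}{13} h}{h} = 6 \cdot \frac{2}{13} = \frac{12}{13}$)
$M^{2}{\left(K{\left(5 \right)} \right)} = \left(\frac{12}{13}\right)^{2} = \frac{144}{169}$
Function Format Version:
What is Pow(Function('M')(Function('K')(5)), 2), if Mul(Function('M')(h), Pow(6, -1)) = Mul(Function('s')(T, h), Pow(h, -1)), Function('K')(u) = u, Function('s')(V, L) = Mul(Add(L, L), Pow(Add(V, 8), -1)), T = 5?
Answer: Rational(144, 169) ≈ 0.85207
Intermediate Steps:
Function('s')(V, L) = Mul(2, L, Pow(Add(8, V), -1)) (Function('s')(V, L) = Mul(Mul(2, L), Pow(Add(8, V), -1)) = Mul(2, L, Pow(Add(8, V), -1)))
Function('M')(h) = Rational(12, 13) (Function('M')(h) = Mul(6, Mul(Mul(2, h, Pow(Add(8, 5), -1)), Pow(h, -1))) = Mul(6, Mul(Mul(2, h, Pow(13, -1)), Pow(h, -1))) = Mul(6, Mul(Mul(2, h, Rational(1, 13)), Pow(h, -1))) = Mul(6, Mul(Mul(Rational(2, 13), h), Pow(h, -1))) = Mul(6, Rational(2, 13)) = Rational(12, 13))
Pow(Function('M')(Function('K')(5)), 2) = Pow(Rational(12, 13), 2) = Rational(144, 169)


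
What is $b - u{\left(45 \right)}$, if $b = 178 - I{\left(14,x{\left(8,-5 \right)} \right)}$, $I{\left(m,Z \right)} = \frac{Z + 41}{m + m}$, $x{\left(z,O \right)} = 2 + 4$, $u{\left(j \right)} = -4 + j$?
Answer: $\frac{3789}{28} \approx 135.32$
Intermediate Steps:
$x{\left(z,O \right)} = 6$
$I{\left(m,Z \right)} = \frac{41 + Z}{2 m}$
$b = \frac{4937}{28}$ ($b = 178 - \frac{41 + 6}{2 \cdot 14} = 178 - \frac{1}{2} \cdot \frac{1}{14} \cdot 47 = 178 - \frac{47}{28} = \frac{4937}{28} \approx 176.32$)
$b - u{\left(45 \right)} = \frac{4937}{28} - \left(-4 + 45\right) = \frac{4937}{28} - 41 = \frac{3789}{28}$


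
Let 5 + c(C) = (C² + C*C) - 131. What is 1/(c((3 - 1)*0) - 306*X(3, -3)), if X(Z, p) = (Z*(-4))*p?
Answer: -1/11152 ≈ -8.9670e-5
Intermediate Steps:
X(Z, p) = -4*Z*p (X(Z, p) = (-4*Z)*p = -4*Z*p)
c(C) = -136 + 2*C² (c(C) = -5 + ((C² + C*C) - 131) = -5 + ((C² + C²) - 131) = -5 + (2*C² - 131) = -5 + (-131 + 2*C²) = -136 + 2*C²)
1/(c((3 - 1)*0) - 306*X(3, -3)) = 1/((-136 + 2*((3 - 1)*0)²) - (-1224)*3*(-3)) = 1/((-136 + 2*(2*0)²) - 306*36) = 1/((-136 + 2*0²) - 11016) = 1/((-136 + 2*0) - 11016) = 1/((-136 + 0) - 11016) = 1/(-136 - 11016) = 1/(-11152) = -1/11152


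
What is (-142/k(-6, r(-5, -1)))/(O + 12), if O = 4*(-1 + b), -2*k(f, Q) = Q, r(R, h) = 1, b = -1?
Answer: 71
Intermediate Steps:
k(f, Q) = -Q/2
O = -8 (O = 4*(-1 - 1) = 4*(-2) = -8)
(-142/k(-6, r(-5, -1)))/(O + 12) = (-142/((-½*1)))/(-8 + 12) = (-142/(-½))/4 = (-142*(-2))/4 = (¼)*284 = 71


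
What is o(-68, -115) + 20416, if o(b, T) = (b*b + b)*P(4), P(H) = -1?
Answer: 15860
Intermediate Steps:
o(b, T) = -b - b² (o(b, T) = (b*b + b)*(-1) = (b² + b)*(-1) = (b + b²)*(-1) = -b - b²)
o(-68, -115) + 20416 = -1*(-68)*(1 - 68) + 20416 = -1*(-68)*(-67) + 20416 = -4556 + 20416 = 15860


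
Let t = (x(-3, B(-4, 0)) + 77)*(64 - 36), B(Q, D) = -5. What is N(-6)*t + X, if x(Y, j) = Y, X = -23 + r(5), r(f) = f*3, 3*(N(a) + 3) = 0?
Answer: -6224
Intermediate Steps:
N(a) = -3 (N(a) = -3 + (⅓)*0 = -3 + 0 = -3)
r(f) = 3*f
X = -8 (X = -23 + 3*5 = -23 + 15 = -8)
t = 2072 (t = (-3 + 77)*(64 - 36) = 74*28 = 2072)
N(-6)*t + X = -3*2072 - 8 = -6216 - 8 = -6224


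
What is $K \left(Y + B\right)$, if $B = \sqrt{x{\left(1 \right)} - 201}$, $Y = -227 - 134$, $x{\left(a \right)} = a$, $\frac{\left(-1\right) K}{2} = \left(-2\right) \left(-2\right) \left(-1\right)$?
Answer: $-2888 + 80 i \sqrt{2} \approx -2888.0 + 113.14 i$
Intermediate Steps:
$K = 8$ ($K = - 2 \left(-2\right) \left(-2\right) \left(-1\right) = - 2 \cdot 4 \left(-1\right) = \left(-2\right) \left(-4\right) = 8$)
$Y = -361$ ($Y = -227 - 134 = -361$)
$B = 10 i \sqrt{2}$ ($B = \sqrt{1 - 201} = \sqrt{-200} = 10 i \sqrt{2} \approx 14.142 i$)
$K \left(Y + B\right) = 8 \left(-361 + 10 i \sqrt{2}\right) = -2888 + 80 i \sqrt{2}$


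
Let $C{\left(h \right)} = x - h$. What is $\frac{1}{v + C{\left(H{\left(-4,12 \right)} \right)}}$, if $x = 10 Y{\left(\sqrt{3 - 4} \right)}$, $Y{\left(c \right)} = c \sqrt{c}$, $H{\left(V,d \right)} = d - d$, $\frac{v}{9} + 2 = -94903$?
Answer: $\frac{1}{5 \left(-170829 + 2 i^{\frac{3}{2}}\right)} \approx -1.1708 \cdot 10^{-6} - 9.692 \cdot 10^{-12} i$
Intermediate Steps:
$v = -854145$ ($v = -18 + 9 \left(-94903\right) = -18 - 854127 = -854145$)
$H{\left(V,d \right)} = 0$
$Y{\left(c \right)} = c^{\frac{3}{2}}$
$x = 10 i^{\frac{3}{2}}$ ($x = 10 \left(\sqrt{3 - 4}\right)^{\frac{3}{2}} = 10 \left(\sqrt{-1}\right)^{\frac{3}{2}} = 10 i^{\frac{3}{2}} \approx -7.0711 + 7.0711 i$)
$C{\left(h \right)} = - h + 10 i^{\frac{3}{2}}$ ($C{\left(h \right)} = 10 i^{\frac{3}{2}} - h = - h + 10 i^{\frac{3}{2}}$)
$\frac{1}{v + C{\left(H{\left(-4,12 \right)} \right)}} = \frac{1}{-854145 + \left(\left(-1\right) 0 + 10 i^{\frac{3}{2}}\right)} = \frac{1}{-854145 + \left(0 + 10 i^{\frac{3}{2}}\right)} = \frac{1}{-854145 + 10 i^{\frac{3}{2}}}$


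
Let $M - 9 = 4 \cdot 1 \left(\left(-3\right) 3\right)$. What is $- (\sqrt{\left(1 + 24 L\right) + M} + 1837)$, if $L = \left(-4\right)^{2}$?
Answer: $-1837 - \sqrt{358} \approx -1855.9$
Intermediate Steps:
$L = 16$
$M = -27$ ($M = 9 + 4 \cdot 1 \left(\left(-3\right) 3\right) = 9 + 4 \left(-9\right) = 9 - 36 = -27$)
$- (\sqrt{\left(1 + 24 L\right) + M} + 1837) = - (\sqrt{\left(1 + 24 \cdot 16\right) - 27} + 1837) = - (\sqrt{\left(1 + 384\right) - 27} + 1837) = - (\sqrt{385 - 27} + 1837) = - (\sqrt{358} + 1837) = - (1837 + \sqrt{358}) = -1837 - \sqrt{358}$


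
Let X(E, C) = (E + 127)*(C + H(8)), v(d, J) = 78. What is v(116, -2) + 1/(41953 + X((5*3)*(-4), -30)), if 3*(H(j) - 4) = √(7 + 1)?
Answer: 1135078574505/14552284777 - 402*√2/14552284777 ≈ 78.000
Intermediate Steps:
H(j) = 4 + 2*√2/3 (H(j) = 4 + √(7 + 1)/3 = 4 + √8/3 = 4 + (2*√2)/3 = 4 + 2*√2/3)
X(E, C) = (127 + E)*(4 + C + 2*√2/3) (X(E, C) = (E + 127)*(C + (4 + 2*√2/3)) = (127 + E)*(4 + C + 2*√2/3))
v(116, -2) + 1/(41953 + X((5*3)*(-4), -30)) = 78 + 1/(41953 + (508 + 127*(-30) + 254*√2/3 - 30*5*3*(-4) + 2*((5*3)*(-4))*(6 + √2)/3)) = 78 + 1/(41953 + (508 - 3810 + 254*√2/3 - 450*(-4) + 2*(15*(-4))*(6 + √2)/3)) = 78 + 1/(41953 + (508 - 3810 + 254*√2/3 - 30*(-60) + (⅔)*(-60)*(6 + √2))) = 78 + 1/(41953 + (508 - 3810 + 254*√2/3 + 1800 + (-240 - 40*√2))) = 78 + 1/(41953 + (-1742 + 134*√2/3)) = 78 + 1/(40211 + 134*√2/3)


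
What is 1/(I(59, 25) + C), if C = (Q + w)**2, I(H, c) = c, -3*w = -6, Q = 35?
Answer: 1/1394 ≈ 0.00071736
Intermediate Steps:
w = 2 (w = -1/3*(-6) = 2)
C = 1369 (C = (35 + 2)**2 = 37**2 = 1369)
1/(I(59, 25) + C) = 1/(25 + 1369) = 1/1394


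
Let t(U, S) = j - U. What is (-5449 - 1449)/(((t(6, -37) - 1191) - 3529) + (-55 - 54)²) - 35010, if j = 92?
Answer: -253724368/7247 ≈ -35011.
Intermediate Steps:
t(U, S) = 92 - U
(-5449 - 1449)/(((t(6, -37) - 1191) - 3529) + (-55 - 54)²) - 35010 = (-5449 - 1449)/((((92 - 1*6) - 1191) - 3529) + (-55 - 54)²) - 35010 = -6898/((((92 - 6) - 1191) - 3529) + (-109)²) - 35010 = -6898/(((86 - 1191) - 3529) + 11881) - 35010 = -6898/((-1105 - 3529) + 11881) - 35010 = -6898/(-4634 + 11881) - 35010 = -6898/7247 - 35010 = -253724368/7247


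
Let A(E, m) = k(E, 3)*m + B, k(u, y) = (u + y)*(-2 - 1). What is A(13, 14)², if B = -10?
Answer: 465124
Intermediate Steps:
k(u, y) = -3*u - 3*y (k(u, y) = (u + y)*(-3) = -3*u - 3*y)
A(E, m) = -10 + m*(-9 - 3*E) (A(E, m) = (-3*E - 3*3)*m - 10 = (-3*E - 9)*m - 10 = (-9 - 3*E)*m - 10 = m*(-9 - 3*E) - 10 = -10 + m*(-9 - 3*E))
A(13, 14)² = (-10 - 3*14*(3 + 13))² = (-10 - 3*14*16)² = (-10 - 672)² = (-682)² = 465124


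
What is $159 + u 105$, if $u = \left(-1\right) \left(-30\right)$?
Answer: $3309$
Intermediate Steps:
$u = 30$
$159 + u 105 = 159 + 30 \cdot 105 = 159 + 3150 = 3309$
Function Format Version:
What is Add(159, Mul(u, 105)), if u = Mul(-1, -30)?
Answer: 3309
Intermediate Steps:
u = 30
Add(159, Mul(u, 105)) = Add(159, Mul(30, 105)) = Add(159, 3150) = 3309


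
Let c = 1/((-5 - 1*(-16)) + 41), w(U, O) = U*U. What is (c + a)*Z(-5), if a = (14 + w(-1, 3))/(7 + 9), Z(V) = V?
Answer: -995/208 ≈ -4.7837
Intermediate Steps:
w(U, O) = U²
a = 15/16 (a = (14 + (-1)²)/(7 + 9) = (14 + 1)/16 = 15*(1/16) = 15/16 ≈ 0.93750)
c = 1/52 (c = 1/((-5 + 16) + 41) = 1/(11 + 41) = 1/52 ≈ 0.019231)
(c + a)*Z(-5) = (1/52 + 15/16)*(-5) = (199/208)*(-5) = -995/208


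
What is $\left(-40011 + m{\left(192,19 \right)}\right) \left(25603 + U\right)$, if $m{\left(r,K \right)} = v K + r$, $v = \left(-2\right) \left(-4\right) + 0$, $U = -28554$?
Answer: $117057317$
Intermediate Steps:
$v = 8$ ($v = 8 + 0 = 8$)
$m{\left(r,K \right)} = r + 8 K$ ($m{\left(r,K \right)} = 8 K + r = r + 8 K$)
$\left(-40011 + m{\left(192,19 \right)}\right) \left(25603 + U\right) = \left(-40011 + \left(192 + 8 \cdot 19\right)\right) \left(25603 - 28554\right) = \left(-40011 + \left(192 + 152\right)\right) \left(-2951\right) = \left(-40011 + 344\right) \left(-2951\right) = \left(-39667\right) \left(-2951\right) = 117057317$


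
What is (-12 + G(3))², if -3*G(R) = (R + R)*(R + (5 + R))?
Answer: 1156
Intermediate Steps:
G(R) = -2*R*(5 + 2*R)/3 (G(R) = -(R + R)*(R + (5 + R))/3 = -2*R*(5 + 2*R)/3)
(-12 + G(3))² = (-12 - ⅔*3*(5 + 2*3))² = (-12 - ⅔*3*(5 + 6))² = (-12 - ⅔*3*11)² = (-12 - 22)² = (-34)² = 1156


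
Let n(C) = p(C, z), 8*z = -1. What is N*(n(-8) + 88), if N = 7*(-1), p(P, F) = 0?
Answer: -616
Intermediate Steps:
z = -⅛ (z = (⅛)*(-1) = -⅛ ≈ -0.12500)
n(C) = 0
N = -7
N*(n(-8) + 88) = -7*(0 + 88) = -7*88 = -616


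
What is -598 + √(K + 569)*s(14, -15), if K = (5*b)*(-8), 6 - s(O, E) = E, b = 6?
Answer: -598 + 21*√329 ≈ -217.09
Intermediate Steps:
s(O, E) = 6 - E
K = -240 (K = (5*6)*(-8) = 30*(-8) = -240)
-598 + √(K + 569)*s(14, -15) = -598 + √(-240 + 569)*(6 - 1*(-15)) = -598 + √329*(6 + 15) = -598 + √329*21 = -598 + 21*√329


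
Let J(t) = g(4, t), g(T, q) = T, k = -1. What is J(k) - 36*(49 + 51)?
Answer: -3596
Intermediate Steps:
J(t) = 4
J(k) - 36*(49 + 51) = 4 - 36*(49 + 51) = 4 - 36*100 = 4 - 3600 = -3596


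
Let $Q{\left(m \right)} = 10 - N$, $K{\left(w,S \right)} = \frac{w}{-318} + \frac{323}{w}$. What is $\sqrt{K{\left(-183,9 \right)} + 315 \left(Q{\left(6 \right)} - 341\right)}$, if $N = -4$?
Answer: $\frac{i \sqrt{38759416632870}}{19398} \approx 320.95 i$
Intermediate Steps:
$K{\left(w,S \right)} = \frac{323}{w} - \frac{w}{318}$ ($K{\left(w,S \right)} = w \left(- \frac{1}{318}\right) + \frac{323}{w} = - \frac{w}{318} + \frac{323}{w} = \frac{323}{w} - \frac{w}{318}$)
$Q{\left(m \right)} = 14$ ($Q{\left(m \right)} = 10 - -4 = 10 + 4 = 14$)
$\sqrt{K{\left(-183,9 \right)} + 315 \left(Q{\left(6 \right)} - 341\right)} = \sqrt{\left(\frac{323}{-183} - - \frac{61}{106}\right) + 315 \left(14 - 341\right)} = \sqrt{\left(323 \left(- \frac{1}{183}\right) + \frac{61}{106}\right) + 315 \left(-327\right)} = \sqrt{\left(- \frac{323}{183} + \frac{61}{106}\right) - 103005} = \sqrt{- \frac{23075}{19398} - 103005} = \sqrt{- \frac{1998114065}{19398}} = \frac{i \sqrt{38759416632870}}{19398}$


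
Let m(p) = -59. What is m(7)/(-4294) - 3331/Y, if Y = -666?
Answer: 3585652/714951 ≈ 5.0152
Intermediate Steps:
m(7)/(-4294) - 3331/Y = -59/(-4294) - 3331/(-666) = -59*(-1/4294) - 3331*(-1/666) = 59/4294 + 3331/666 = 3585652/714951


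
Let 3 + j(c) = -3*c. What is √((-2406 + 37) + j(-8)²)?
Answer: 2*I*√482 ≈ 43.909*I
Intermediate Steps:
j(c) = -3 - 3*c
√((-2406 + 37) + j(-8)²) = √((-2406 + 37) + (-3 - 3*(-8))²) = √(-2369 + (-3 + 24)²) = √(-2369 + 21²) = √(-2369 + 441) = √(-1928) = 2*I*√482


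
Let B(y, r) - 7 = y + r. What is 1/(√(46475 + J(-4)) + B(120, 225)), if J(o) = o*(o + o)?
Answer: 352/77397 - √46507/77397 ≈ 0.0017616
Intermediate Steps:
B(y, r) = 7 + r + y (B(y, r) = 7 + (y + r) = 7 + (r + y) = 7 + r + y)
J(o) = 2*o² (J(o) = o*(2*o) = 2*o²)
1/(√(46475 + J(-4)) + B(120, 225)) = 1/(√(46475 + 2*(-4)²) + (7 + 225 + 120)) = 1/(√(46475 + 2*16) + 352) = 1/(√(46475 + 32) + 352) = 1/(√46507 + 352) = 1/(352 + √46507)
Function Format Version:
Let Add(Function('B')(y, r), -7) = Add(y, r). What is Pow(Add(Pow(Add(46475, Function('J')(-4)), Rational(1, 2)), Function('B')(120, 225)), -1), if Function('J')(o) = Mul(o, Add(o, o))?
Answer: Add(Rational(352, 77397), Mul(Rational(-1, 77397), Pow(46507, Rational(1, 2)))) ≈ 0.0017616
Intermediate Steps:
Function('B')(y, r) = Add(7, r, y) (Function('B')(y, r) = Add(7, Add(y, r)) = Add(7, Add(r, y)) = Add(7, r, y))
Function('J')(o) = Mul(2, Pow(o, 2)) (Function('J')(o) = Mul(o, Mul(2, o)) = Mul(2, Pow(o, 2)))
Pow(Add(Pow(Add(46475, Function('J')(-4)), Rational(1, 2)), Function('B')(120, 225)), -1) = Pow(Add(Pow(Add(46475, Mul(2, Pow(-4, 2))), Rational(1, 2)), Add(7, 225, 120)), -1) = Pow(Add(Pow(Add(46475, Mul(2, 16)), Rational(1, 2)), 352), -1) = Pow(Add(Pow(Add(46475, 32), Rational(1, 2)), 352), -1) = Pow(Add(Pow(46507, Rational(1, 2)), 352), -1) = Pow(Add(352, Pow(46507, Rational(1, 2))), -1)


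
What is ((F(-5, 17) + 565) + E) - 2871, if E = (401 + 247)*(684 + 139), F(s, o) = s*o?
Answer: 530913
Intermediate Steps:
F(s, o) = o*s
E = 533304 (E = 648*823 = 533304)
((F(-5, 17) + 565) + E) - 2871 = ((17*(-5) + 565) + 533304) - 2871 = ((-85 + 565) + 533304) - 2871 = (480 + 533304) - 2871 = 533784 - 2871 = 530913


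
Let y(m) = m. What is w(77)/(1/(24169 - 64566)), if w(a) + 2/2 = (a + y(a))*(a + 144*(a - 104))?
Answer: 23708797315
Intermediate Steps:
w(a) = -1 + 2*a*(-14976 + 145*a) (w(a) = -1 + (a + a)*(a + 144*(a - 104)) = -1 + (2*a)*(a + 144*(-104 + a)) = -1 + (2*a)*(a + (-14976 + 144*a)) = -1 + (2*a)*(-14976 + 145*a) = -1 + 2*a*(-14976 + 145*a))
w(77)/(1/(24169 - 64566)) = (-1 - 29952*77 + 290*77²)/(1/(24169 - 64566)) = (-1 - 2306304 + 290*5929)/(1/(-40397)) = (-1 - 2306304 + 1719410)/(-1/40397) = -586895*(-40397) = 23708797315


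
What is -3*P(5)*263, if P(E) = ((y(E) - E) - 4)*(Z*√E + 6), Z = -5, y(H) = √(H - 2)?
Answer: 42606 - 35505*√5 - 4734*√3 + 3945*√15 ≈ -29706.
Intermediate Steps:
y(H) = √(-2 + H)
P(E) = (6 - 5*√E)*(-4 + √(-2 + E) - E) (P(E) = ((√(-2 + E) - E) - 4)*(-5*√E + 6) = (-4 + √(-2 + E) - E)*(6 - 5*√E) = (6 - 5*√E)*(-4 + √(-2 + E) - E))
-3*P(5)*263 = -3*(-24 - 6*5 + 5*5^(3/2) + 6*√(-2 + 5) + 20*√5 - 5*√5*√(-2 + 5))*263 = -3*(-24 - 30 + 5*(5*√5) + 6*√3 + 20*√5 - 5*√5*√3)*263 = -3*(-24 - 30 + 25*√5 + 6*√3 + 20*√5 - 5*√15)*263 = -3*(-54 - 5*√15 + 6*√3 + 45*√5)*263 = (162 - 135*√5 - 18*√3 + 15*√15)*263 = 42606 - 35505*√5 - 4734*√3 + 3945*√15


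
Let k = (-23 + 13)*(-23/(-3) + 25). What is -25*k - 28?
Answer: 24416/3 ≈ 8138.7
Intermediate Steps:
k = -980/3 (k = -10*(-23*(-⅓) + 25) = -10*(23/3 + 25) = -10*98/3 = -980/3 ≈ -326.67)
-25*k - 28 = -25*(-980/3) - 28 = 24500/3 - 28 = 24416/3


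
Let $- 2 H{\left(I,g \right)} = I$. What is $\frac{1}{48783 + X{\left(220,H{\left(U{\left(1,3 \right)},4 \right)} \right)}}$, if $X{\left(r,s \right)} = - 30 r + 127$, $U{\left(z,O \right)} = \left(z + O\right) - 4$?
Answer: $\frac{1}{42310} \approx 2.3635 \cdot 10^{-5}$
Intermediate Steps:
$U{\left(z,O \right)} = -4 + O + z$ ($U{\left(z,O \right)} = \left(O + z\right) - 4 = -4 + O + z$)
$H{\left(I,g \right)} = - \frac{I}{2}$
$X{\left(r,s \right)} = 127 - 30 r$
$\frac{1}{48783 + X{\left(220,H{\left(U{\left(1,3 \right)},4 \right)} \right)}} = \frac{1}{48783 + \left(127 - 6600\right)} = \frac{1}{48783 - 6473} = \frac{1}{42310}$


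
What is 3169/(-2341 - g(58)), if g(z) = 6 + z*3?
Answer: -3169/2521 ≈ -1.2570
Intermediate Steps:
g(z) = 6 + 3*z
3169/(-2341 - g(58)) = 3169/(-2341 - (6 + 3*58)) = 3169/(-2341 - (6 + 174)) = 3169/(-2341 - 1*180) = 3169/(-2341 - 180) = 3169/(-2521) = 3169*(-1/2521) = -3169/2521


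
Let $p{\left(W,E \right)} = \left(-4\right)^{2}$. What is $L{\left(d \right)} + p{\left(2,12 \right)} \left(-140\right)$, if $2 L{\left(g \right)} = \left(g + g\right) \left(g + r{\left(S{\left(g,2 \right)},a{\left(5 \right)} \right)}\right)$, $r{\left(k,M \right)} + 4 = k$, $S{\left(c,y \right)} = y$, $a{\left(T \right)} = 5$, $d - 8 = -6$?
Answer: $-2240$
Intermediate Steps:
$d = 2$ ($d = 8 - 6 = 2$)
$r{\left(k,M \right)} = -4 + k$
$p{\left(W,E \right)} = 16$
$L{\left(g \right)} = g \left(-2 + g\right)$ ($L{\left(g \right)} = \frac{\left(g + g\right) \left(g + \left(-4 + 2\right)\right)}{2} = \frac{2 g \left(g - 2\right)}{2} = \frac{2 g \left(-2 + g\right)}{2} = g \left(-2 + g\right)$)
$L{\left(d \right)} + p{\left(2,12 \right)} \left(-140\right) = 2 \left(-2 + 2\right) + 16 \left(-140\right) = 2 \cdot 0 - 2240 = 0 - 2240 = -2240$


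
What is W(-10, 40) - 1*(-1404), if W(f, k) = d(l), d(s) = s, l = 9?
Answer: 1413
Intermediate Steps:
W(f, k) = 9
W(-10, 40) - 1*(-1404) = 9 - 1*(-1404) = 9 + 1404 = 1413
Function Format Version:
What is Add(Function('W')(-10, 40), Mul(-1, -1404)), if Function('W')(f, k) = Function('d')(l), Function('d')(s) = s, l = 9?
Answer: 1413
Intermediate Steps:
Function('W')(f, k) = 9
Add(Function('W')(-10, 40), Mul(-1, -1404)) = Add(9, Mul(-1, -1404)) = Add(9, 1404) = 1413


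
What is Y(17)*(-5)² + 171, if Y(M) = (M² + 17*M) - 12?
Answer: 14321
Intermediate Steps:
Y(M) = -12 + M² + 17*M
Y(17)*(-5)² + 171 = (-12 + 17² + 17*17)*(-5)² + 171 = (-12 + 289 + 289)*25 + 171 = 566*25 + 171 = 14150 + 171 = 14321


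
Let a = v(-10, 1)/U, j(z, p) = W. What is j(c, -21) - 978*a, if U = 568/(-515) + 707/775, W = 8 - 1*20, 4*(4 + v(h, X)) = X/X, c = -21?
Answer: -65097959/3382 ≈ -19248.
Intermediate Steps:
v(h, X) = -15/4 (v(h, X) = -4 + (X/X)/4 = -4 + (1/4)*1 = -4 + 1/4 = -15/4)
W = -12 (W = 8 - 20 = -12)
j(z, p) = -12
U = -15219/79825 (U = 568*(-1/515) + 707*(1/775) = -568/515 + 707/775 = -15219/79825 ≈ -0.19065)
a = 399125/20292 (a = -15/(4*(-15219/79825)) = -15/4*(-79825/15219) = 399125/20292 ≈ 19.669)
j(c, -21) - 978*a = -12 - 978*399125/20292 = -12 - 65057375/3382 = -65097959/3382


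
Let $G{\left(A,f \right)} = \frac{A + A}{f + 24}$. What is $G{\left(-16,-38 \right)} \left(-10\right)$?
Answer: $- \frac{160}{7} \approx -22.857$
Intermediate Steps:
$G{\left(A,f \right)} = \frac{2 A}{24 + f}$
$G{\left(-16,-38 \right)} \left(-10\right) = 2 \left(-16\right) \frac{1}{24 - 38} \left(-10\right) = 2 \left(-16\right) \frac{1}{-14} \left(-10\right) = 2 \left(-16\right) \left(- \frac{1}{14}\right) \left(-10\right) = \frac{16}{7} \left(-10\right) = - \frac{160}{7}$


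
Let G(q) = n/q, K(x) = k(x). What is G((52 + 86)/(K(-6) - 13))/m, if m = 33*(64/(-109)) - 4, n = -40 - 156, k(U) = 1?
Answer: -218/299 ≈ -0.72910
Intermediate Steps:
n = -196
K(x) = 1
m = -2548/109 (m = 33*(64*(-1/109)) - 4 = 33*(-64/109) - 4 = -2112/109 - 4 = -2548/109 ≈ -23.376)
G(q) = -196/q
G((52 + 86)/(K(-6) - 13))/m = (-196*(1 - 13)/(52 + 86))/(-2548/109) = -196/(138/(-12))*(-109/2548) = -196/(138*(-1/12))*(-109/2548) = -196/(-23/2)*(-109/2548) = -196*(-2/23)*(-109/2548) = (392/23)*(-109/2548) = -218/299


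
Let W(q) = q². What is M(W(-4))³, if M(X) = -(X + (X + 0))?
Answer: -32768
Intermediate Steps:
M(X) = -2*X (M(X) = -(X + X) = -2*X)
M(W(-4))³ = (-2*(-4)²)³ = (-2*16)³ = (-32)³ = -32768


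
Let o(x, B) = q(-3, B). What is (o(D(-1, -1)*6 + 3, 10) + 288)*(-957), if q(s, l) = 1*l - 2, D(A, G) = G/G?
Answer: -283272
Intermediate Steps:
D(A, G) = 1
q(s, l) = -2 + l (q(s, l) = l - 2 = -2 + l)
o(x, B) = -2 + B
(o(D(-1, -1)*6 + 3, 10) + 288)*(-957) = ((-2 + 10) + 288)*(-957) = (8 + 288)*(-957) = 296*(-957) = -283272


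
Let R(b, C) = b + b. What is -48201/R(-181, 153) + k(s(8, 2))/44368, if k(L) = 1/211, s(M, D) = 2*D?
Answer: 225620397805/1694458288 ≈ 133.15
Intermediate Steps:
R(b, C) = 2*b
k(L) = 1/211
-48201/R(-181, 153) + k(s(8, 2))/44368 = -48201/(2*(-181)) + (1/211)/44368 = -48201/(-362) + (1/211)*(1/44368) = -48201*(-1/362) + 1/9361648 = 48201/362 + 1/9361648 = 225620397805/1694458288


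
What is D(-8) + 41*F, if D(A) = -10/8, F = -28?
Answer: -4597/4 ≈ -1149.3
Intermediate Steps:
D(A) = -5/4 (D(A) = -10*⅛ = -5/4)
D(-8) + 41*F = -5/4 + 41*(-28) = -5/4 - 1148 = -4597/4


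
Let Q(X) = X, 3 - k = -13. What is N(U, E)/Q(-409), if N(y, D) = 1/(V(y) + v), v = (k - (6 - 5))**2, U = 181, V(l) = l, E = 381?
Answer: -1/166054 ≈ -6.0221e-6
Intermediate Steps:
k = 16 (k = 3 - 1*(-13) = 3 + 13 = 16)
v = 225 (v = (16 - (6 - 5))**2 = (16 - 1*1)**2 = (16 - 1)**2 = 15**2 = 225)
N(y, D) = 1/(225 + y) (N(y, D) = 1/(y + 225) = 1/(225 + y))
N(U, E)/Q(-409) = 1/((225 + 181)*(-409)) = -1/409/406 = (1/406)*(-1/409) = -1/166054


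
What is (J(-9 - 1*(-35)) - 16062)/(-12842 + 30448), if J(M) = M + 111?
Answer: -15925/17606 ≈ -0.90452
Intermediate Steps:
J(M) = 111 + M
(J(-9 - 1*(-35)) - 16062)/(-12842 + 30448) = ((111 + (-9 - 1*(-35))) - 16062)/(-12842 + 30448) = ((111 + (-9 + 35)) - 16062)/17606 = ((111 + 26) - 16062)*(1/17606) = (137 - 16062)*(1/17606) = -15925*1/17606 = -15925/17606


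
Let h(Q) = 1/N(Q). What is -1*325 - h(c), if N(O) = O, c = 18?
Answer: -5851/18 ≈ -325.06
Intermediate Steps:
h(Q) = 1/Q
-1*325 - h(c) = -1*325 - 1/18 = -325 - 1*1/18 = -325 - 1/18 = -5851/18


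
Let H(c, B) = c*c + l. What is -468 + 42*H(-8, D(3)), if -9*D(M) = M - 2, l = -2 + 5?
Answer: 2346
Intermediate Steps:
l = 3
D(M) = 2/9 - M/9 (D(M) = -(M - 2)/9 = -(-2 + M)/9 = 2/9 - M/9)
H(c, B) = 3 + c**2 (H(c, B) = c*c + 3 = c**2 + 3 = 3 + c**2)
-468 + 42*H(-8, D(3)) = -468 + 42*(3 + (-8)**2) = -468 + 42*(3 + 64) = -468 + 42*67 = -468 + 2814 = 2346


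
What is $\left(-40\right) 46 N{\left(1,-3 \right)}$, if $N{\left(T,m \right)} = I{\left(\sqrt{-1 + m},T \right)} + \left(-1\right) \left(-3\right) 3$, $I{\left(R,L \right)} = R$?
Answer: $-16560 - 3680 i \approx -16560.0 - 3680.0 i$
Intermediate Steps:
$N{\left(T,m \right)} = 9 + \sqrt{-1 + m}$ ($N{\left(T,m \right)} = \sqrt{-1 + m} + \left(-1\right) \left(-3\right) 3 = \sqrt{-1 + m} + 3 \cdot 3 = \sqrt{-1 + m} + 9 = 9 + \sqrt{-1 + m}$)
$\left(-40\right) 46 N{\left(1,-3 \right)} = \left(-40\right) 46 \left(9 + \sqrt{-1 - 3}\right) = - 1840 \left(9 + \sqrt{-4}\right) = - 1840 \left(9 + 2 i\right) = -16560 - 3680 i$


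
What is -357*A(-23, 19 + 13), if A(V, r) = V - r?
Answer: 19635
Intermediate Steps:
-357*A(-23, 19 + 13) = -357*(-23 - (19 + 13)) = -357*(-23 - 1*32) = -357*(-23 - 32) = -357*(-55) = 19635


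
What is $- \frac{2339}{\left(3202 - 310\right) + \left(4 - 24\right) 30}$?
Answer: $- \frac{2339}{2292} \approx -1.0205$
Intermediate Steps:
$- \frac{2339}{\left(3202 - 310\right) + \left(4 - 24\right) 30} = - \frac{2339}{\left(3202 - 310\right) - 600} = - \frac{2339}{2892 - 600} = - \frac{2339}{2292}$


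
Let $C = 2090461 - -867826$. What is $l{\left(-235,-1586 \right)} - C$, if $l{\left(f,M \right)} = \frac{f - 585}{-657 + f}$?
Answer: $- \frac{659697796}{223} \approx -2.9583 \cdot 10^{6}$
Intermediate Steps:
$C = 2958287$ ($C = 2090461 + 867826 = 2958287$)
$l{\left(f,M \right)} = \frac{-585 + f}{-657 + f}$
$l{\left(-235,-1586 \right)} - C = \frac{-585 - 235}{-657 - 235} - 2958287 = \frac{1}{-892} \left(-820\right) - 2958287 = \left(- \frac{1}{892}\right) \left(-820\right) - 2958287 = \frac{205}{223} - 2958287 = - \frac{659697796}{223}$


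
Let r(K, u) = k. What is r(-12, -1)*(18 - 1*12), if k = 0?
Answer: 0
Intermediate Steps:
r(K, u) = 0
r(-12, -1)*(18 - 1*12) = 0*(18 - 1*12) = 0*(18 - 12) = 0*6 = 0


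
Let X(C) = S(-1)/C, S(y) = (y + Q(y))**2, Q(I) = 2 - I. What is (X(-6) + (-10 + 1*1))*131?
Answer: -3799/3 ≈ -1266.3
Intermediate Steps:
S(y) = 4 (S(y) = (y + (2 - y))**2 = 2**2 = 4)
X(C) = 4/C
(X(-6) + (-10 + 1*1))*131 = (4/(-6) + (-10 + 1*1))*131 = (4*(-1/6) + (-10 + 1))*131 = (-2/3 - 9)*131 = -29/3*131 = -3799/3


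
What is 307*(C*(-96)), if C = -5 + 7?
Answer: -58944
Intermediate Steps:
C = 2
307*(C*(-96)) = 307*(2*(-96)) = 307*(-192) = -58944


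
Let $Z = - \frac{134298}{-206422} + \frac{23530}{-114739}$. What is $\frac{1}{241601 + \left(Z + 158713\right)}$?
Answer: $\frac{11842326929}{4740654538309987} \approx 2.498 \cdot 10^{-6}$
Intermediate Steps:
$Z = \frac{5276054281}{11842326929}$ ($Z = \left(-134298\right) \left(- \frac{1}{206422}\right) + 23530 \left(- \frac{1}{114739}\right) = \frac{67149}{103211} - \frac{23530}{114739} = \frac{5276054281}{11842326929} \approx 0.44553$)
$\frac{1}{241601 + \left(Z + 158713\right)} = \frac{1}{241601 + \left(\frac{5276054281}{11842326929} + 158713\right)} = \frac{1}{241601 + \frac{1879536509936658}{11842326929}} = \frac{1}{\frac{4740654538309987}{11842326929}} = \frac{11842326929}{4740654538309987}$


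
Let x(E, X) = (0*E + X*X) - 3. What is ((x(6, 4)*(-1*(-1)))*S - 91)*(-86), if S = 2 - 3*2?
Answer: 12298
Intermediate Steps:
S = -4 (S = 2 - 6 = -4)
x(E, X) = -3 + X² (x(E, X) = (0 + X²) - 3 = X² - 3 = -3 + X²)
((x(6, 4)*(-1*(-1)))*S - 91)*(-86) = (((-3 + 4²)*(-1*(-1)))*(-4) - 91)*(-86) = (((-3 + 16)*1)*(-4) - 91)*(-86) = ((13*1)*(-4) - 91)*(-86) = (13*(-4) - 91)*(-86) = (-52 - 91)*(-86) = -143*(-86) = 12298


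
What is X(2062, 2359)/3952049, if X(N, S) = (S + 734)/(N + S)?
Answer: 3093/17472008629 ≈ 1.7703e-7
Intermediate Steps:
X(N, S) = (734 + S)/(N + S)
X(2062, 2359)/3952049 = ((734 + 2359)/(2062 + 2359))/3952049 = (3093/4421)*(1/3952049) = 3093/17472008629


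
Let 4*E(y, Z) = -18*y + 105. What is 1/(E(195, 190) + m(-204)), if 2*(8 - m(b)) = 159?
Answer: -4/3691 ≈ -0.0010837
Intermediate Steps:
E(y, Z) = 105/4 - 9*y/2 (E(y, Z) = (-18*y + 105)/4 = (105 - 18*y)/4 = 105/4 - 9*y/2)
m(b) = -143/2 (m(b) = 8 - ½*159 = 8 - 159/2 = -143/2)
1/(E(195, 190) + m(-204)) = 1/((105/4 - 9/2*195) - 143/2) = 1/((105/4 - 1755/2) - 143/2) = 1/(-3405/4 - 143/2) = 1/(-3691/4) = -4/3691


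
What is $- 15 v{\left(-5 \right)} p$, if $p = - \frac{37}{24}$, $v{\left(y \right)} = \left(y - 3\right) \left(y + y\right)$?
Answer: $1850$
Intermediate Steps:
$v{\left(y \right)} = 2 y \left(-3 + y\right)$ ($v{\left(y \right)} = \left(-3 + y\right) 2 y = 2 y \left(-3 + y\right)$)
$p = - \frac{37}{24}$ ($p = \left(-37\right) \frac{1}{24} = - \frac{37}{24} \approx -1.5417$)
$- 15 v{\left(-5 \right)} p = - 15 \cdot 2 \left(-5\right) \left(-3 - 5\right) \left(- \frac{37}{24}\right) = - 15 \cdot 2 \left(-5\right) \left(-8\right) \left(- \frac{37}{24}\right) = \left(-15\right) 80 \left(- \frac{37}{24}\right) = \left(-1200\right) \left(- \frac{37}{24}\right) = 1850$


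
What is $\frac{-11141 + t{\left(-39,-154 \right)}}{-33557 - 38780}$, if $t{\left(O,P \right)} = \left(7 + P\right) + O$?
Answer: $\frac{11327}{72337} \approx 0.15659$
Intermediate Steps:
$t{\left(O,P \right)} = 7 + O + P$
$\frac{-11141 + t{\left(-39,-154 \right)}}{-33557 - 38780} = \frac{-11141 - 186}{-33557 - 38780} = - \frac{11327}{-72337} = \left(-11327\right) \left(- \frac{1}{72337}\right) = \frac{11327}{72337}$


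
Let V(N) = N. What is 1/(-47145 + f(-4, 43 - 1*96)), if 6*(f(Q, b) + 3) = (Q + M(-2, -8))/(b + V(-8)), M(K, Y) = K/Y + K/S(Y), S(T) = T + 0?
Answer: -732/34512329 ≈ -2.1210e-5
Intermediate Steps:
S(T) = T
M(K, Y) = 2*K/Y (M(K, Y) = K/Y + K/Y = 2*K/Y)
f(Q, b) = -3 + (½ + Q)/(6*(-8 + b)) (f(Q, b) = -3 + ((Q + 2*(-2)/(-8))/(b - 8))/6 = -3 + ((Q + 2*(-2)*(-⅛))/(-8 + b))/6 = -3 + ((Q + ½)/(-8 + b))/6 = -3 + ((½ + Q)/(-8 + b))/6 = -3 + (½ + Q)/(6*(-8 + b)))
1/(-47145 + f(-4, 43 - 1*96)) = 1/(-47145 + (289 - 36*(43 - 1*96) + 2*(-4))/(12*(-8 + (43 - 1*96)))) = 1/(-47145 + (289 - 36*(43 - 96) - 8)/(12*(-8 + (43 - 96)))) = 1/(-47145 + (289 - 36*(-53) - 8)/(12*(-8 - 53))) = 1/(-47145 + (1/12)*(289 + 1908 - 8)/(-61)) = 1/(-47145 + (1/12)*(-1/61)*2189) = 1/(-47145 - 2189/732) = 1/(-34512329/732) = -732/34512329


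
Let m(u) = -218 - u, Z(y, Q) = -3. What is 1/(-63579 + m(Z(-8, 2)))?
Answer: -1/63794 ≈ -1.5675e-5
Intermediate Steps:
1/(-63579 + m(Z(-8, 2))) = 1/(-63579 + (-218 - 1*(-3))) = 1/(-63579 + (-218 + 3)) = 1/(-63579 - 215) = 1/(-63794) = -1/63794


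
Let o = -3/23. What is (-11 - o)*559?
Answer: -139750/23 ≈ -6076.1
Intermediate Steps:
o = -3/23 (o = -3*1/23 = -3/23 ≈ -0.13043)
(-11 - o)*559 = (-11 - 1*(-3/23))*559 = (-11 + 3/23)*559 = -250/23*559 = -139750/23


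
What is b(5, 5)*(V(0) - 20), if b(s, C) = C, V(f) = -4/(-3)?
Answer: -280/3 ≈ -93.333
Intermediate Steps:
V(f) = 4/3 (V(f) = -4*(-1/3) = 4/3)
b(5, 5)*(V(0) - 20) = 5*(4/3 - 20) = 5*(-56/3) = -280/3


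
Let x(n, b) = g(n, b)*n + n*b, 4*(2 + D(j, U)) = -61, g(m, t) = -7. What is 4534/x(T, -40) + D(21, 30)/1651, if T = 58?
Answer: -15065315/9001252 ≈ -1.6737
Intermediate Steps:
D(j, U) = -69/4 (D(j, U) = -2 + (¼)*(-61) = -2 - 61/4 = -69/4)
x(n, b) = -7*n + b*n (x(n, b) = -7*n + n*b = -7*n + b*n)
4534/x(T, -40) + D(21, 30)/1651 = 4534/((58*(-7 - 40))) - 69/4/1651 = 4534/((58*(-47))) - 69/4*1/1651 = 4534/(-2726) - 69/6604 = 4534*(-1/2726) - 69/6604 = -2267/1363 - 69/6604 = -15065315/9001252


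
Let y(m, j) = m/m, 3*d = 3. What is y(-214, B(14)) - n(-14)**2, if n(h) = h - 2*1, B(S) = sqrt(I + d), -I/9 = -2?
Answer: -255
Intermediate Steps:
d = 1 (d = (1/3)*3 = 1)
I = 18 (I = -9*(-2) = 18)
B(S) = sqrt(19) (B(S) = sqrt(18 + 1) = sqrt(19))
n(h) = -2 + h (n(h) = h - 2 = -2 + h)
y(m, j) = 1
y(-214, B(14)) - n(-14)**2 = 1 - (-2 - 14)**2 = 1 - 1*(-16)**2 = 1 - 1*256 = 1 - 256 = -255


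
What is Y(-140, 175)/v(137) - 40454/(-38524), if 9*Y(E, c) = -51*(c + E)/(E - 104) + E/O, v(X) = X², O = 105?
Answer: 1250578188671/1190874806532 ≈ 1.0501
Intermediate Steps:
Y(E, c) = E/945 - 17*(E + c)/(3*(-104 + E)) (Y(E, c) = (-51*(c + E)/(E - 104) + E/105)/9 = (-51*(E + c)/(-104 + E) + E*(1/105))/9 = (-51*(E + c)/(-104 + E) + E/105)/9 = (E/105 - 51*(E + c)/(-104 + E))/9 = E/945 - 17*(E + c)/(3*(-104 + E)))
Y(-140, 175)/v(137) - 40454/(-38524) = (((-140)² - 5459*(-140) - 5355*175)/(945*(-104 - 140)))/(137²) - 40454/(-38524) = ((1/945)*(19600 + 764260 - 937125)/(-244))/18769 - 40454*(-1/38524) = ((1/945)*(-1/244)*(-153265))*(1/18769) + 20227/19262 = (4379/6588)*(1/18769) + 20227/19262 = 4379/123650172 + 20227/19262 = 1250578188671/1190874806532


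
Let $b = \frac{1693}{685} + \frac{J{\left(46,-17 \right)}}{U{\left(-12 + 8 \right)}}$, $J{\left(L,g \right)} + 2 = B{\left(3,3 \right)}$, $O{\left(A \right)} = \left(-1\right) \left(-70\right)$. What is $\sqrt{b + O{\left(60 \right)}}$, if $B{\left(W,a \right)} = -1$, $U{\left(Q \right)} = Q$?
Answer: $\frac{\sqrt{137429495}}{1370} \approx 8.557$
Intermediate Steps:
$O{\left(A \right)} = 70$
$J{\left(L,g \right)} = -3$ ($J{\left(L,g \right)} = -2 - 1 = -3$)
$b = \frac{8827}{2740}$ ($b = \frac{1693}{685} - \frac{3}{-12 + 8} = 1693 \cdot \frac{1}{685} - \frac{3}{-4} = \frac{1693}{685} - - \frac{3}{4} = \frac{1693}{685} + \frac{3}{4} = \frac{8827}{2740} \approx 3.2215$)
$\sqrt{b + O{\left(60 \right)}} = \sqrt{\frac{8827}{2740} + 70} = \sqrt{\frac{200627}{2740}} = \frac{\sqrt{137429495}}{1370}$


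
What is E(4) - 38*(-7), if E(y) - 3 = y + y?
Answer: 277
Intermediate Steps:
E(y) = 3 + 2*y (E(y) = 3 + (y + y) = 3 + 2*y)
E(4) - 38*(-7) = (3 + 2*4) - 38*(-7) = (3 + 8) + 266 = 11 + 266 = 277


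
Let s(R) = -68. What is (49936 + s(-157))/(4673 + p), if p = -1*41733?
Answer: -12467/9265 ≈ -1.3456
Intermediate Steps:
p = -41733
(49936 + s(-157))/(4673 + p) = (49936 - 68)/(4673 - 41733) = 49868/(-37060) = 49868*(-1/37060) = -12467/9265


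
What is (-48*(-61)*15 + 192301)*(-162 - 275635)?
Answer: -65149043137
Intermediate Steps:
(-48*(-61)*15 + 192301)*(-162 - 275635) = (2928*15 + 192301)*(-275797) = (43920 + 192301)*(-275797) = 236221*(-275797) = -65149043137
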